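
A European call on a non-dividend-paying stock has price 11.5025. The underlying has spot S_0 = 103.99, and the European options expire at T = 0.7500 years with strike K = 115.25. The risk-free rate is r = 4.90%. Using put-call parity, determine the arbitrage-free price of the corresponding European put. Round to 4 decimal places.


Put-call parity: C - P = S_0 * exp(-qT) - K * exp(-rT).
S_0 * exp(-qT) = 103.9900 * 1.00000000 = 103.99000000
K * exp(-rT) = 115.2500 * 0.96391708 = 111.09144399
P = C - S*exp(-qT) + K*exp(-rT)
P = 11.5025 - 103.99000000 + 111.09144399 = 18.6039

Answer: Put price = 18.6039


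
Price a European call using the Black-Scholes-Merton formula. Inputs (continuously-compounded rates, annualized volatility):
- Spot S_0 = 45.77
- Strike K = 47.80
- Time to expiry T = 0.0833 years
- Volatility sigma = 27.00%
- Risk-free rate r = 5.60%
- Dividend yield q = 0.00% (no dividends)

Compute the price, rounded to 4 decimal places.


Answer: Price = 0.7223

Derivation:
d1 = (ln(S/K) + (r - q + 0.5*sigma^2) * T) / (sigma * sqrt(T)) = -0.45806767
d2 = d1 - sigma * sqrt(T) = -0.53599436
exp(-rT) = 0.99534606; exp(-qT) = 1.00000000
C = S_0 * exp(-qT) * N(d1) - K * exp(-rT) * N(d2)
N(d1) = 0.32345191; N(d2) = 0.29598122
C = 45.7700 * 1.00000000 * 0.32345191 - 47.8000 * 0.99534606 * 0.29598122 = 0.7223


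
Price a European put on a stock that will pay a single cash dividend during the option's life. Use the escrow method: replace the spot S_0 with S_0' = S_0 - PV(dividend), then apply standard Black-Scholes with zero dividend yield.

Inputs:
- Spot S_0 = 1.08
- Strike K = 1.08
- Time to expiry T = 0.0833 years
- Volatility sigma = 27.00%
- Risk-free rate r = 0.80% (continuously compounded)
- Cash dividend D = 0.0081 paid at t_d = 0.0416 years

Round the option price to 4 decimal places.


PV(D) = D * exp(-r * t_d) = 0.0081 * 0.99966726 = 0.00809730
S_0' = S_0 - PV(D) = 1.0800 - 0.00809730 = 1.07190270
d1 = (ln(S_0'/K) + (r + sigma^2/2)*T) / (sigma*sqrt(T)) = -0.04905979
d2 = d1 - sigma*sqrt(T) = -0.12698648
exp(-rT) = 0.99933382
N(-d1) = 0.51956417; N(-d2) = 0.55052445
P = K * exp(-rT) * N(-d2) - S_0' * N(-d1) = 1.0800 * 0.99933382 * 0.55052445 - 1.07190270 * 0.51956417 = 0.0372

Answer: Price = 0.0372


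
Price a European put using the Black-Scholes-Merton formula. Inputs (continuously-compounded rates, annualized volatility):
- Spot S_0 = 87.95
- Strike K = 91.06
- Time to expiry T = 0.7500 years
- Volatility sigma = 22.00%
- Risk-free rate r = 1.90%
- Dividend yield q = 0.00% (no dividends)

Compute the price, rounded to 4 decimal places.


Answer: Price = 7.6937

Derivation:
d1 = (ln(S/K) + (r - q + 0.5*sigma^2) * T) / (sigma * sqrt(T)) = -0.01233513
d2 = d1 - sigma * sqrt(T) = -0.20286072
exp(-rT) = 0.98585105; exp(-qT) = 1.00000000
P = K * exp(-rT) * N(-d2) - S_0 * exp(-qT) * N(-d1)
N(-d1) = 0.50492088; N(-d2) = 0.58037805
P = 91.0600 * 0.98585105 * 0.58037805 - 87.9500 * 1.00000000 * 0.50492088 = 7.6937


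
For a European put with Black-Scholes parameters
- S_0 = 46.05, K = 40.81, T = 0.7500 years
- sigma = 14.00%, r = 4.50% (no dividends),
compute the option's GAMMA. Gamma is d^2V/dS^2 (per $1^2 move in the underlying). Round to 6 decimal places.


d1 = 1.3353337523; d2 = 1.2140901958
phi(d1) = 0.1635728784; exp(-qT) = 1.0000000000; exp(-rT) = 0.9668131777
Gamma = exp(-qT) * phi(d1) / (S * sigma * sqrt(T)) = 1.0000000000 * 0.1635728784 / (46.0500 * 0.1400 * 0.8660254038) = 0.029297

Answer: Gamma = 0.029297


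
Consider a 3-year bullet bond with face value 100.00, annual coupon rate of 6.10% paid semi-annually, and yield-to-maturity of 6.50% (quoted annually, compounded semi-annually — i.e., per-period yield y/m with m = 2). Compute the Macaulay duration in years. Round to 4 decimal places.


Answer: Macaulay duration = 2.7852 years

Derivation:
Coupon per period c = face * coupon_rate / m = 3.050000
Periods per year m = 2; per-period yield y/m = 0.032500
Number of cashflows N = 6
Cashflows (t years, CF_t, discount factor 1/(1+y/m)^(m*t), PV):
  t = 0.5000: CF_t = 3.050000, DF = 0.968523, PV = 2.953995
  t = 1.0000: CF_t = 3.050000, DF = 0.938037, PV = 2.861012
  t = 1.5000: CF_t = 3.050000, DF = 0.908510, PV = 2.770956
  t = 2.0000: CF_t = 3.050000, DF = 0.879913, PV = 2.683735
  t = 2.5000: CF_t = 3.050000, DF = 0.852216, PV = 2.599259
  t = 3.0000: CF_t = 103.050000, DF = 0.825391, PV = 85.056525
Price P = sum_t PV_t = 98.925482
Macaulay numerator sum_t t * PV_t:
  t * PV_t at t = 0.5000: 1.476998
  t * PV_t at t = 1.0000: 2.861012
  t * PV_t at t = 1.5000: 4.156434
  t * PV_t at t = 2.0000: 5.367470
  t * PV_t at t = 2.5000: 6.498147
  t * PV_t at t = 3.0000: 255.169574
Macaulay duration D = (sum_t t * PV_t) / P = 275.529635 / 98.925482 = 2.785224


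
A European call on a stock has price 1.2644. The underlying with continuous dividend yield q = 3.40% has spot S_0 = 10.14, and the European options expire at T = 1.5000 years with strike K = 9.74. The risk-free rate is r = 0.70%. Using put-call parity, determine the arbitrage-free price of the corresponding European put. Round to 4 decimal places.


Answer: Put price = 1.2668

Derivation:
Put-call parity: C - P = S_0 * exp(-qT) - K * exp(-rT).
S_0 * exp(-qT) = 10.1400 * 0.95027867 = 9.63582572
K * exp(-rT) = 9.7400 * 0.98955493 = 9.63826504
P = C - S*exp(-qT) + K*exp(-rT)
P = 1.2644 - 9.63582572 + 9.63826504 = 1.2668


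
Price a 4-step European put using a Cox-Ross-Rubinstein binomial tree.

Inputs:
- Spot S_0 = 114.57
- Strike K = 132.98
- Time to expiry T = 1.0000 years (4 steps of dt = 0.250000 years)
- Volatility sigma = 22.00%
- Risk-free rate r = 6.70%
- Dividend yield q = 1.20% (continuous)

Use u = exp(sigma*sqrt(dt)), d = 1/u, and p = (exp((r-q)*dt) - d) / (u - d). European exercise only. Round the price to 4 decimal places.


dt = T/N = 0.250000
u = exp(sigma*sqrt(dt)) = 1.116278; d = 1/u = 0.895834
p = (exp((r-q)*dt) - d) / (u - d) = 0.535333
Discount per step: exp(-r*dt) = 0.983390
Stock lattice S(k, i) with i counting down-moves:
  k=0: S(0,0) = 114.5700
  k=1: S(1,0) = 127.8920; S(1,1) = 102.6357
  k=2: S(2,0) = 142.7630; S(2,1) = 114.5700; S(2,2) = 91.9446
  k=3: S(3,0) = 159.3632; S(3,1) = 127.8920; S(3,2) = 102.6357; S(3,3) = 82.3671
  k=4: S(4,0) = 177.8937; S(4,1) = 142.7630; S(4,2) = 114.5700; S(4,3) = 91.9446; S(4,4) = 73.7873
Terminal payoffs V(N, i) = max(K - S_T, 0):
  V(4,0) = 0.000000; V(4,1) = 0.000000; V(4,2) = 18.410000; V(4,3) = 41.035421; V(4,4) = 59.192747
Backward induction: V(k, i) = exp(-r*dt) * [p * V(k+1, i) + (1-p) * V(k+1, i+1)].
  V(3,0) = exp(-r*dt) * [p*0.000000 + (1-p)*0.000000] = 0.000000
  V(3,1) = exp(-r*dt) * [p*0.000000 + (1-p)*18.410000] = 8.412431
  V(3,2) = exp(-r*dt) * [p*18.410000 + (1-p)*41.035421] = 28.442865
  V(3,3) = exp(-r*dt) * [p*41.035421 + (1-p)*59.192747] = 48.650775
  V(2,0) = exp(-r*dt) * [p*0.000000 + (1-p)*8.412431] = 3.844052
  V(2,1) = exp(-r*dt) * [p*8.412431 + (1-p)*28.442865] = 17.425584
  V(2,2) = exp(-r*dt) * [p*28.442865 + (1-p)*48.650775] = 37.204399
  V(1,0) = exp(-r*dt) * [p*3.844052 + (1-p)*17.425584] = 9.986268
  V(1,1) = exp(-r*dt) * [p*17.425584 + (1-p)*37.204399] = 26.174046
  V(0,0) = exp(-r*dt) * [p*9.986268 + (1-p)*26.174046] = 17.217380

Answer: Price = V(0,0) = 17.2174


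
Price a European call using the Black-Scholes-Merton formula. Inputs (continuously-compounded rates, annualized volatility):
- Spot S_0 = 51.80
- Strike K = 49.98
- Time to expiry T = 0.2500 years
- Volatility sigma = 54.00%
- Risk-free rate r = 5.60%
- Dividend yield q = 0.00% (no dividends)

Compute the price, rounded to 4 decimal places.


d1 = (ln(S/K) + (r - q + 0.5*sigma^2) * T) / (sigma * sqrt(T)) = 0.31932305
d2 = d1 - sigma * sqrt(T) = 0.04932305
exp(-rT) = 0.98609754; exp(-qT) = 1.00000000
C = S_0 * exp(-qT) * N(d1) - K * exp(-rT) * N(d2)
N(d1) = 0.62525922; N(d2) = 0.51966908
C = 51.8000 * 1.00000000 * 0.62525922 - 49.9800 * 0.98609754 * 0.51966908 = 6.7765

Answer: Price = 6.7765


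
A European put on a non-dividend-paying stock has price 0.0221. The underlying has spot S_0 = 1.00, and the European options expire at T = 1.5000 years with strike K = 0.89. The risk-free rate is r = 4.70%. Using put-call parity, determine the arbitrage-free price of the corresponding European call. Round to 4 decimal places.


Answer: Call price = 0.1927

Derivation:
Put-call parity: C - P = S_0 * exp(-qT) - K * exp(-rT).
S_0 * exp(-qT) = 1.0000 * 1.00000000 = 1.00000000
K * exp(-rT) = 0.8900 * 0.93192774 = 0.82941569
C = P + S*exp(-qT) - K*exp(-rT)
C = 0.0221 + 1.00000000 - 0.82941569 = 0.1927


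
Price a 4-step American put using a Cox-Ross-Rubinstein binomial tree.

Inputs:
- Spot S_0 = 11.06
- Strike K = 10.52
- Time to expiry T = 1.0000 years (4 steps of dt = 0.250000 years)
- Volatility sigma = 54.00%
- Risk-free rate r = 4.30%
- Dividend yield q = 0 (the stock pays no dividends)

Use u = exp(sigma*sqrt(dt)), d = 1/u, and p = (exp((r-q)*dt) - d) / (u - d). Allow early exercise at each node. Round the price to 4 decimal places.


Answer: Price = V(0,0) = 1.7741

Derivation:
dt = T/N = 0.250000
u = exp(sigma*sqrt(dt)) = 1.309964; d = 1/u = 0.763379
p = (exp((r-q)*dt) - d) / (u - d) = 0.452681
Discount per step: exp(-r*dt) = 0.989308
Stock lattice S(k, i) with i counting down-moves:
  k=0: S(0,0) = 11.0600
  k=1: S(1,0) = 14.4882; S(1,1) = 8.4430
  k=2: S(2,0) = 18.9790; S(2,1) = 11.0600; S(2,2) = 6.4452
  k=3: S(3,0) = 24.8619; S(3,1) = 14.4882; S(3,2) = 8.4430; S(3,3) = 4.9201
  k=4: S(4,0) = 32.5682; S(4,1) = 18.9790; S(4,2) = 11.0600; S(4,3) = 6.4452; S(4,4) = 3.7559
Terminal payoffs V(N, i) = max(K - S_T, 0):
  V(4,0) = 0.000000; V(4,1) = 0.000000; V(4,2) = 0.000000; V(4,3) = 4.074804; V(4,4) = 6.764073
Backward induction: V(k, i) = exp(-r*dt) * [p * V(k+1, i) + (1-p) * V(k+1, i+1)]; then take max(V_cont, immediate exercise) for American.
  V(3,0) = exp(-r*dt) * [p*0.000000 + (1-p)*0.000000] = 0.000000; exercise = 0.000000; V(3,0) = max -> 0.000000
  V(3,1) = exp(-r*dt) * [p*0.000000 + (1-p)*0.000000] = 0.000000; exercise = 0.000000; V(3,1) = max -> 0.000000
  V(3,2) = exp(-r*dt) * [p*0.000000 + (1-p)*4.074804] = 2.206372; exercise = 2.077023; V(3,2) = max -> 2.206372
  V(3,3) = exp(-r*dt) * [p*4.074804 + (1-p)*6.764073] = 5.487385; exercise = 5.599870; V(3,3) = max -> 5.599870
  V(2,0) = exp(-r*dt) * [p*0.000000 + (1-p)*0.000000] = 0.000000; exercise = 0.000000; V(2,0) = max -> 0.000000
  V(2,1) = exp(-r*dt) * [p*0.000000 + (1-p)*2.206372] = 1.194678; exercise = 0.000000; V(2,1) = max -> 1.194678
  V(2,2) = exp(-r*dt) * [p*2.206372 + (1-p)*5.599870] = 4.020248; exercise = 4.074804; V(2,2) = max -> 4.074804
  V(1,0) = exp(-r*dt) * [p*0.000000 + (1-p)*1.194678] = 0.646879; exercise = 0.000000; V(1,0) = max -> 0.646879
  V(1,1) = exp(-r*dt) * [p*1.194678 + (1-p)*4.074804] = 2.741398; exercise = 2.077023; V(1,1) = max -> 2.741398
  V(0,0) = exp(-r*dt) * [p*0.646879 + (1-p)*2.741398] = 1.774075; exercise = 0.000000; V(0,0) = max -> 1.774075


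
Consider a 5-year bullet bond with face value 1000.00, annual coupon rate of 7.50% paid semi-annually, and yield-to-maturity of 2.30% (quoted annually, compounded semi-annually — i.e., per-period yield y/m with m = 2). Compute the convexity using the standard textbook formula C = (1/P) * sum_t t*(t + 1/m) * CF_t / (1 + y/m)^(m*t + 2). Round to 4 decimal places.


Coupon per period c = face * coupon_rate / m = 37.500000
Periods per year m = 2; per-period yield y/m = 0.011500
Number of cashflows N = 10
Cashflows (t years, CF_t, discount factor 1/(1+y/m)^(m*t), PV):
  t = 0.5000: CF_t = 37.500000, DF = 0.988631, PV = 37.073653
  t = 1.0000: CF_t = 37.500000, DF = 0.977391, PV = 36.652153
  t = 1.5000: CF_t = 37.500000, DF = 0.966279, PV = 36.235446
  t = 2.0000: CF_t = 37.500000, DF = 0.955293, PV = 35.823476
  t = 2.5000: CF_t = 37.500000, DF = 0.944432, PV = 35.416189
  t = 3.0000: CF_t = 37.500000, DF = 0.933694, PV = 35.013534
  t = 3.5000: CF_t = 37.500000, DF = 0.923079, PV = 34.615456
  t = 4.0000: CF_t = 37.500000, DF = 0.912584, PV = 34.221904
  t = 4.5000: CF_t = 37.500000, DF = 0.902209, PV = 33.832827
  t = 5.0000: CF_t = 1037.500000, DF = 0.891951, PV = 925.399444
Price P = sum_t PV_t = 1244.284082
Convexity numerator sum_t t*(t + 1/m) * CF_t / (1+y/m)^(m*t + 2):
  t = 0.5000: term = 18.117723
  t = 1.0000: term = 53.735213
  t = 1.5000: term = 106.248568
  t = 2.0000: term = 175.067669
  t = 2.5000: term = 259.615921
  t = 3.0000: term = 359.329994
  t = 3.5000: term = 473.659573
  t = 4.0000: term = 602.067108
  t = 4.5000: term = 744.027568
  t = 5.0000: term = 24873.113632
Convexity = (1/P) * sum = 27664.982970 / 1244.284082 = 22.233655

Answer: Convexity = 22.2337


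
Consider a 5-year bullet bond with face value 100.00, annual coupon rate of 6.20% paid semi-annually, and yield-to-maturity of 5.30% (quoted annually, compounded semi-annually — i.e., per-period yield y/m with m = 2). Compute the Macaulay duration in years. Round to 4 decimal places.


Answer: Macaulay duration = 4.3891 years

Derivation:
Coupon per period c = face * coupon_rate / m = 3.100000
Periods per year m = 2; per-period yield y/m = 0.026500
Number of cashflows N = 10
Cashflows (t years, CF_t, discount factor 1/(1+y/m)^(m*t), PV):
  t = 0.5000: CF_t = 3.100000, DF = 0.974184, PV = 3.019971
  t = 1.0000: CF_t = 3.100000, DF = 0.949035, PV = 2.942008
  t = 1.5000: CF_t = 3.100000, DF = 0.924535, PV = 2.866057
  t = 2.0000: CF_t = 3.100000, DF = 0.900667, PV = 2.792067
  t = 2.5000: CF_t = 3.100000, DF = 0.877415, PV = 2.719988
  t = 3.0000: CF_t = 3.100000, DF = 0.854764, PV = 2.649769
  t = 3.5000: CF_t = 3.100000, DF = 0.832698, PV = 2.581363
  t = 4.0000: CF_t = 3.100000, DF = 0.811201, PV = 2.514722
  t = 4.5000: CF_t = 3.100000, DF = 0.790259, PV = 2.449803
  t = 5.0000: CF_t = 103.100000, DF = 0.769858, PV = 79.372330
Price P = sum_t PV_t = 103.908077
Macaulay numerator sum_t t * PV_t:
  t * PV_t at t = 0.5000: 1.509985
  t * PV_t at t = 1.0000: 2.942008
  t * PV_t at t = 1.5000: 4.299086
  t * PV_t at t = 2.0000: 5.584135
  t * PV_t at t = 2.5000: 6.799969
  t * PV_t at t = 3.0000: 7.949306
  t * PV_t at t = 3.5000: 9.034769
  t * PV_t at t = 4.0000: 10.058890
  t * PV_t at t = 4.5000: 11.024112
  t * PV_t at t = 5.0000: 396.861649
Macaulay duration D = (sum_t t * PV_t) / P = 456.063909 / 103.908077 = 4.389109


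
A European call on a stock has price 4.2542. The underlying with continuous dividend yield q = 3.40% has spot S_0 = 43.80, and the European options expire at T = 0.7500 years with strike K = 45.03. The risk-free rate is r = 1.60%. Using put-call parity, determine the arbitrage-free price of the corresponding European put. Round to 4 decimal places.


Answer: Put price = 6.0498

Derivation:
Put-call parity: C - P = S_0 * exp(-qT) - K * exp(-rT).
S_0 * exp(-qT) = 43.8000 * 0.97482238 = 42.69722020
K * exp(-rT) = 45.0300 * 0.98807171 = 44.49286923
P = C - S*exp(-qT) + K*exp(-rT)
P = 4.2542 - 42.69722020 + 44.49286923 = 6.0498


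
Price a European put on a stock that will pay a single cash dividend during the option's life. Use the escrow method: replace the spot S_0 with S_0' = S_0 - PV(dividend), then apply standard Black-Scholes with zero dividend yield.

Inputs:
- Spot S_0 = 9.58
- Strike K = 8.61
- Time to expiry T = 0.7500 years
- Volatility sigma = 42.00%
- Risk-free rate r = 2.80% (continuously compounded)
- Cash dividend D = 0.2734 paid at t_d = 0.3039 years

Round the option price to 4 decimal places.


Answer: Price = 0.8877

Derivation:
PV(D) = D * exp(-r * t_d) = 0.2734 * 0.99152690 = 0.27108345
S_0' = S_0 - PV(D) = 9.5800 - 0.27108345 = 9.30891655
d1 = (ln(S_0'/K) + (r + sigma^2/2)*T) / (sigma*sqrt(T)) = 0.45417779
d2 = d1 - sigma*sqrt(T) = 0.09044712
exp(-rT) = 0.97921896
N(-d1) = 0.32485043; N(-d2) = 0.46396596
P = K * exp(-rT) * N(-d2) - S_0' * N(-d1) = 8.6100 * 0.97921896 * 0.46396596 - 9.30891655 * 0.32485043 = 0.8877


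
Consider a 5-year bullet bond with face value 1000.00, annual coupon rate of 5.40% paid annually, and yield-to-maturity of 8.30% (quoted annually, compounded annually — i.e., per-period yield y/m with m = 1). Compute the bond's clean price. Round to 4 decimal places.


Coupon per period c = face * coupon_rate / m = 54.000000
Periods per year m = 1; per-period yield y/m = 0.083000
Number of cashflows N = 5
Cashflows (t years, CF_t, discount factor 1/(1+y/m)^(m*t), PV):
  t = 1.0000: CF_t = 54.000000, DF = 0.923361, PV = 49.861496
  t = 2.0000: CF_t = 54.000000, DF = 0.852596, PV = 46.040162
  t = 3.0000: CF_t = 54.000000, DF = 0.787254, PV = 42.511692
  t = 4.0000: CF_t = 54.000000, DF = 0.726919, PV = 39.253640
  t = 5.0000: CF_t = 1054.000000, DF = 0.671209, PV = 707.454198
Price P = sum_t PV_t = 885.121188

Answer: Price = 885.1212


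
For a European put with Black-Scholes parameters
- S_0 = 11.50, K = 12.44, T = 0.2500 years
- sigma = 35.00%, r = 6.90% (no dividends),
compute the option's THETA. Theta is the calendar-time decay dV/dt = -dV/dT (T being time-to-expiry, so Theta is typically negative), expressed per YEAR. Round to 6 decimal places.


d1 = -0.2629002968; d2 = -0.4379002968
phi(d1) = 0.3853910229; exp(-qT) = 1.0000000000; exp(-rT) = 0.9828979294
Theta = -S*exp(-qT)*phi(d1)*sigma/(2*sqrt(T)) + r*K*exp(-rT)*N(-d2) - q*S*exp(-qT)*N(-d1)
N(-d1) = 0.6036862862; N(-d2) = 0.6692707198; sqrt(T) = 0.5000000000
Term 1 = -11.5000 * 1.0000000000 * 0.3853910229 * 0.3500 / (2 * 0.5000000000) = -1.5511988672
Term 2 = 0.0690 * 12.4400 * 0.9828979294 * 0.6692707198 = 0.5646504994
Term 3 = 0 (no dividend yield, q = 0)
Theta = -1.5511988672 + (0.5646504994) + (0.0000000000) = -0.986548

Answer: Theta = -0.986548


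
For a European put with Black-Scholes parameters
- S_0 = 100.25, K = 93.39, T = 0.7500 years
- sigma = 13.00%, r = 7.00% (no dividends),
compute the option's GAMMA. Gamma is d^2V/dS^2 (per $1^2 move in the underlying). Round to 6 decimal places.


Answer: Gamma = 0.018200

Derivation:
d1 = 1.1522160942; d2 = 1.0396327917
phi(d1) = 0.2054116022; exp(-qT) = 1.0000000000; exp(-rT) = 0.9488543211
Gamma = exp(-qT) * phi(d1) / (S * sigma * sqrt(T)) = 1.0000000000 * 0.2054116022 / (100.2500 * 0.1300 * 0.8660254038) = 0.018200


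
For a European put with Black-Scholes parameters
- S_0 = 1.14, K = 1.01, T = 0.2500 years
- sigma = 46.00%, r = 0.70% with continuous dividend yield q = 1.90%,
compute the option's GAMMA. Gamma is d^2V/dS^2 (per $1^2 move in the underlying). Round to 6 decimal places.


d1 = 0.6283823111; d2 = 0.3983823111
phi(d1) = 0.3274661141; exp(-qT) = 0.9952612634; exp(-rT) = 0.9982515304
Gamma = exp(-qT) * phi(d1) / (S * sigma * sqrt(T)) = 0.9952612634 * 0.3274661141 / (1.1400 * 0.4600 * 0.5000000000) = 1.242999

Answer: Gamma = 1.242999


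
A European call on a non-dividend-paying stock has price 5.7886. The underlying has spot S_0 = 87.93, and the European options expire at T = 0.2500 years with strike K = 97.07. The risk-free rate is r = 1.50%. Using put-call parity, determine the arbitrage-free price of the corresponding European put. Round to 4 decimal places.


Answer: Put price = 14.5653

Derivation:
Put-call parity: C - P = S_0 * exp(-qT) - K * exp(-rT).
S_0 * exp(-qT) = 87.9300 * 1.00000000 = 87.93000000
K * exp(-rT) = 97.0700 * 0.99625702 = 96.70666917
P = C - S*exp(-qT) + K*exp(-rT)
P = 5.7886 - 87.93000000 + 96.70666917 = 14.5653


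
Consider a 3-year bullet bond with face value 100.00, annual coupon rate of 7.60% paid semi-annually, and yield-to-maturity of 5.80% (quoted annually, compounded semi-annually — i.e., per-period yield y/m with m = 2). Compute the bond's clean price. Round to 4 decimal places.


Coupon per period c = face * coupon_rate / m = 3.800000
Periods per year m = 2; per-period yield y/m = 0.029000
Number of cashflows N = 6
Cashflows (t years, CF_t, discount factor 1/(1+y/m)^(m*t), PV):
  t = 0.5000: CF_t = 3.800000, DF = 0.971817, PV = 3.692906
  t = 1.0000: CF_t = 3.800000, DF = 0.944429, PV = 3.588830
  t = 1.5000: CF_t = 3.800000, DF = 0.917812, PV = 3.487687
  t = 2.0000: CF_t = 3.800000, DF = 0.891946, PV = 3.389394
  t = 2.5000: CF_t = 3.800000, DF = 0.866808, PV = 3.293872
  t = 3.0000: CF_t = 103.800000, DF = 0.842379, PV = 87.438984
Price P = sum_t PV_t = 104.891673

Answer: Price = 104.8917


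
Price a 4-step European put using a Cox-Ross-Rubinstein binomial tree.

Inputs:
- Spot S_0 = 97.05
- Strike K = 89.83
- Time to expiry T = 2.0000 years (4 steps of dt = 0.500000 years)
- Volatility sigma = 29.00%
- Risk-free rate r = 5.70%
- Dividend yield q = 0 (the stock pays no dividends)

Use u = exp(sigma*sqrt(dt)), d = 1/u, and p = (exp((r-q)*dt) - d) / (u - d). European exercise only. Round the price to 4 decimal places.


dt = T/N = 0.500000
u = exp(sigma*sqrt(dt)) = 1.227600; d = 1/u = 0.814598
p = (exp((r-q)*dt) - d) / (u - d) = 0.518913
Discount per step: exp(-r*dt) = 0.971902
Stock lattice S(k, i) with i counting down-moves:
  k=0: S(0,0) = 97.0500
  k=1: S(1,0) = 119.1386; S(1,1) = 79.0567
  k=2: S(2,0) = 146.2545; S(2,1) = 97.0500; S(2,2) = 64.3994
  k=3: S(3,0) = 179.5420; S(3,1) = 119.1386; S(3,2) = 79.0567; S(3,3) = 52.4596
  k=4: S(4,0) = 220.4058; S(4,1) = 146.2545; S(4,2) = 97.0500; S(4,3) = 64.3994; S(4,4) = 42.7335
Terminal payoffs V(N, i) = max(K - S_T, 0):
  V(4,0) = 0.000000; V(4,1) = 0.000000; V(4,2) = 0.000000; V(4,3) = 25.430596; V(4,4) = 47.096530
Backward induction: V(k, i) = exp(-r*dt) * [p * V(k+1, i) + (1-p) * V(k+1, i+1)].
  V(3,0) = exp(-r*dt) * [p*0.000000 + (1-p)*0.000000] = 0.000000
  V(3,1) = exp(-r*dt) * [p*0.000000 + (1-p)*0.000000] = 0.000000
  V(3,2) = exp(-r*dt) * [p*0.000000 + (1-p)*25.430596] = 11.890565
  V(3,3) = exp(-r*dt) * [p*25.430596 + (1-p)*47.096530] = 34.846380
  V(2,0) = exp(-r*dt) * [p*0.000000 + (1-p)*0.000000] = 0.000000
  V(2,1) = exp(-r*dt) * [p*0.000000 + (1-p)*11.890565] = 5.559663
  V(2,2) = exp(-r*dt) * [p*11.890565 + (1-p)*34.846380] = 22.289901
  V(1,0) = exp(-r*dt) * [p*0.000000 + (1-p)*5.559663] = 2.599528
  V(1,1) = exp(-r*dt) * [p*5.559663 + (1-p)*22.289901] = 13.225995
  V(0,0) = exp(-r*dt) * [p*2.599528 + (1-p)*13.225995] = 7.495096

Answer: Price = V(0,0) = 7.4951


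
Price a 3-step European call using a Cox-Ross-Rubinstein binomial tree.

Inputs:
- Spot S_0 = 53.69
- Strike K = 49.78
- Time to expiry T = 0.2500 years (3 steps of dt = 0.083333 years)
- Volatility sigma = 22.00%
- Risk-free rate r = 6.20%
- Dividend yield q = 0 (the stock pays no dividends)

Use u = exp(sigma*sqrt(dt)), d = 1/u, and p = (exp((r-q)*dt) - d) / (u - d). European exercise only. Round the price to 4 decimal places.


Answer: Price = V(0,0) = 5.2463

Derivation:
dt = T/N = 0.083333
u = exp(sigma*sqrt(dt)) = 1.065569; d = 1/u = 0.938466
p = (exp((r-q)*dt) - d) / (u - d) = 0.524883
Discount per step: exp(-r*dt) = 0.994847
Stock lattice S(k, i) with i counting down-moves:
  k=0: S(0,0) = 53.6900
  k=1: S(1,0) = 57.2104; S(1,1) = 50.3862
  k=2: S(2,0) = 60.9616; S(2,1) = 53.6900; S(2,2) = 47.2858
  k=3: S(3,0) = 64.9587; S(3,1) = 57.2104; S(3,2) = 50.3862; S(3,3) = 44.3761
Terminal payoffs V(N, i) = max(S_T - K, 0):
  V(3,0) = 15.178744; V(3,1) = 7.430377; V(3,2) = 0.606246; V(3,3) = 0.000000
Backward induction: V(k, i) = exp(-r*dt) * [p * V(k+1, i) + (1-p) * V(k+1, i+1)].
  V(2,0) = exp(-r*dt) * [p*15.178744 + (1-p)*7.430377] = 11.438113
  V(2,1) = exp(-r*dt) * [p*7.430377 + (1-p)*0.606246] = 4.166533
  V(2,2) = exp(-r*dt) * [p*0.606246 + (1-p)*0.000000] = 0.316568
  V(1,0) = exp(-r*dt) * [p*11.438113 + (1-p)*4.166533] = 7.942122
  V(1,1) = exp(-r*dt) * [p*4.166533 + (1-p)*0.316568] = 2.325304
  V(0,0) = exp(-r*dt) * [p*7.942122 + (1-p)*2.325304] = 5.246300


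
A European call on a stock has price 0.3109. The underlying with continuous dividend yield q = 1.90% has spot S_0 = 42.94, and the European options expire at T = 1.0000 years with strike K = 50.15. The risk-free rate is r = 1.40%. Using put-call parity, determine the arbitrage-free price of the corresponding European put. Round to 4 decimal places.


Answer: Put price = 7.6319

Derivation:
Put-call parity: C - P = S_0 * exp(-qT) - K * exp(-rT).
S_0 * exp(-qT) = 42.9400 * 0.98117936 = 42.13184181
K * exp(-rT) = 50.1500 * 0.98609754 = 49.45279184
P = C - S*exp(-qT) + K*exp(-rT)
P = 0.3109 - 42.13184181 + 49.45279184 = 7.6319


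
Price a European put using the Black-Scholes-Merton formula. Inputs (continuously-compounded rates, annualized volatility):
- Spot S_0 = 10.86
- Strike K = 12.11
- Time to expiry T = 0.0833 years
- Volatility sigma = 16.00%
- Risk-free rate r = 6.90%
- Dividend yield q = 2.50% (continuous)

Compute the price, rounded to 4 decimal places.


Answer: Price = 1.2052

Derivation:
d1 = (ln(S/K) + (r - q + 0.5*sigma^2) * T) / (sigma * sqrt(T)) = -2.25674642
d2 = d1 - sigma * sqrt(T) = -2.30292520
exp(-rT) = 0.99426879; exp(-qT) = 0.99791967
P = K * exp(-rT) * N(-d2) - S_0 * exp(-qT) * N(-d1)
N(-d1) = 0.98798804; N(-d2) = 0.98935847
P = 12.1100 * 0.99426879 * 0.98935847 - 10.8600 * 0.99791967 * 0.98798804 = 1.2052


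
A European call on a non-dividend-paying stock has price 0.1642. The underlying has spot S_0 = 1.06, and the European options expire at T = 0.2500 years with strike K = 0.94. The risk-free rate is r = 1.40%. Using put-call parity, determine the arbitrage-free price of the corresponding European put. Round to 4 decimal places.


Put-call parity: C - P = S_0 * exp(-qT) - K * exp(-rT).
S_0 * exp(-qT) = 1.0600 * 1.00000000 = 1.06000000
K * exp(-rT) = 0.9400 * 0.99650612 = 0.93671575
P = C - S*exp(-qT) + K*exp(-rT)
P = 0.1642 - 1.06000000 + 0.93671575 = 0.0409

Answer: Put price = 0.0409


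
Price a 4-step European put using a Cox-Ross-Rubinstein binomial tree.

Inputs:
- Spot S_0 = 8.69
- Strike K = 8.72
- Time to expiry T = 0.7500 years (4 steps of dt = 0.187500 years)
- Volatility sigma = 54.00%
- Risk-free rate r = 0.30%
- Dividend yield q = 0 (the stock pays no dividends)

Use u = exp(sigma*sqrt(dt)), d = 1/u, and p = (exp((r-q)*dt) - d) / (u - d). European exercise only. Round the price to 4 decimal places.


Answer: Price = V(0,0) = 1.5217

Derivation:
dt = T/N = 0.187500
u = exp(sigma*sqrt(dt)) = 1.263426; d = 1/u = 0.791499
p = (exp((r-q)*dt) - d) / (u - d) = 0.443000
Discount per step: exp(-r*dt) = 0.999438
Stock lattice S(k, i) with i counting down-moves:
  k=0: S(0,0) = 8.6900
  k=1: S(1,0) = 10.9792; S(1,1) = 6.8781
  k=2: S(2,0) = 13.8714; S(2,1) = 8.6900; S(2,2) = 5.4440
  k=3: S(3,0) = 17.5254; S(3,1) = 10.9792; S(3,2) = 6.8781; S(3,3) = 4.3089
  k=4: S(4,0) = 22.1421; S(4,1) = 13.8714; S(4,2) = 8.6900; S(4,3) = 5.4440; S(4,4) = 3.4105
Terminal payoffs V(N, i) = max(K - S_T, 0):
  V(4,0) = 0.000000; V(4,1) = 0.000000; V(4,2) = 0.030000; V(4,3) = 3.275972; V(4,4) = 5.309478
Backward induction: V(k, i) = exp(-r*dt) * [p * V(k+1, i) + (1-p) * V(k+1, i+1)].
  V(3,0) = exp(-r*dt) * [p*0.000000 + (1-p)*0.000000] = 0.000000
  V(3,1) = exp(-r*dt) * [p*0.000000 + (1-p)*0.030000] = 0.016701
  V(3,2) = exp(-r*dt) * [p*0.030000 + (1-p)*3.275972] = 1.836971
  V(3,3) = exp(-r*dt) * [p*3.275972 + (1-p)*5.309478] = 4.406155
  V(2,0) = exp(-r*dt) * [p*0.000000 + (1-p)*0.016701] = 0.009297
  V(2,1) = exp(-r*dt) * [p*0.016701 + (1-p)*1.836971] = 1.030011
  V(2,2) = exp(-r*dt) * [p*1.836971 + (1-p)*4.406155] = 3.266168
  V(1,0) = exp(-r*dt) * [p*0.009297 + (1-p)*1.030011] = 0.577509
  V(1,1) = exp(-r*dt) * [p*1.030011 + (1-p)*3.266168] = 2.274270
  V(0,0) = exp(-r*dt) * [p*0.577509 + (1-p)*2.274270] = 1.521748


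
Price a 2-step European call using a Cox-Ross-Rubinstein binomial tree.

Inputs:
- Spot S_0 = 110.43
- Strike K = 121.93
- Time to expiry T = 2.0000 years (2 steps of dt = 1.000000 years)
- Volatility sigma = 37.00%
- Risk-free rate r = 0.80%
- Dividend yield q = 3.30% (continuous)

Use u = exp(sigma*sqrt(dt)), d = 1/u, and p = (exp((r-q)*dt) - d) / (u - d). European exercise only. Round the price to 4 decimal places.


Answer: Price = V(0,0) = 15.2323

Derivation:
dt = T/N = 1.000000
u = exp(sigma*sqrt(dt)) = 1.447735; d = 1/u = 0.690734
p = (exp((r-q)*dt) - d) / (u - d) = 0.375925
Discount per step: exp(-r*dt) = 0.992032
Stock lattice S(k, i) with i counting down-moves:
  k=0: S(0,0) = 110.4300
  k=1: S(1,0) = 159.8733; S(1,1) = 76.2778
  k=2: S(2,0) = 231.4542; S(2,1) = 110.4300; S(2,2) = 52.6877
Terminal payoffs V(N, i) = max(S_T - K, 0):
  V(2,0) = 109.524159; V(2,1) = 0.000000; V(2,2) = 0.000000
Backward induction: V(k, i) = exp(-r*dt) * [p * V(k+1, i) + (1-p) * V(k+1, i+1)].
  V(1,0) = exp(-r*dt) * [p*109.524159 + (1-p)*0.000000] = 40.844836
  V(1,1) = exp(-r*dt) * [p*0.000000 + (1-p)*0.000000] = 0.000000
  V(0,0) = exp(-r*dt) * [p*40.844836 + (1-p)*0.000000] = 15.232262


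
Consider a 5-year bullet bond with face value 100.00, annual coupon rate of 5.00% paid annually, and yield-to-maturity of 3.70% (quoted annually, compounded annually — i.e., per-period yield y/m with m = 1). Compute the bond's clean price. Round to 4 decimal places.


Answer: Price = 105.8365

Derivation:
Coupon per period c = face * coupon_rate / m = 5.000000
Periods per year m = 1; per-period yield y/m = 0.037000
Number of cashflows N = 5
Cashflows (t years, CF_t, discount factor 1/(1+y/m)^(m*t), PV):
  t = 1.0000: CF_t = 5.000000, DF = 0.964320, PV = 4.821601
  t = 2.0000: CF_t = 5.000000, DF = 0.929913, PV = 4.649567
  t = 3.0000: CF_t = 5.000000, DF = 0.896734, PV = 4.483671
  t = 4.0000: CF_t = 5.000000, DF = 0.864739, PV = 4.323694
  t = 5.0000: CF_t = 105.000000, DF = 0.833885, PV = 87.557936
Price P = sum_t PV_t = 105.836469


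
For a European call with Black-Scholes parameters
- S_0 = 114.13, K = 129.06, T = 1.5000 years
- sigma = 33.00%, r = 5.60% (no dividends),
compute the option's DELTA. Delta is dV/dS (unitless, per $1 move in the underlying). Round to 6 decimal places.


d1 = 0.1057381309; d2 = -0.2984276767
phi(d1) = 0.3967183050; exp(-qT) = 1.0000000000; exp(-rT) = 0.9194312561
N(d1) = 0.5421049371
Delta = exp(-qT) * N(d1) = 1.0000000000 * 0.5421049371 = 0.542105

Answer: Delta = 0.542105


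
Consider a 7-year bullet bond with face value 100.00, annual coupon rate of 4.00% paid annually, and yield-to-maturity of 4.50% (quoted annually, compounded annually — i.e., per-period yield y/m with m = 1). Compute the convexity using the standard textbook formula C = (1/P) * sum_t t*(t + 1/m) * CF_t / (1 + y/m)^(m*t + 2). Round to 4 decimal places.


Answer: Convexity = 43.8149

Derivation:
Coupon per period c = face * coupon_rate / m = 4.000000
Periods per year m = 1; per-period yield y/m = 0.045000
Number of cashflows N = 7
Cashflows (t years, CF_t, discount factor 1/(1+y/m)^(m*t), PV):
  t = 1.0000: CF_t = 4.000000, DF = 0.956938, PV = 3.827751
  t = 2.0000: CF_t = 4.000000, DF = 0.915730, PV = 3.662920
  t = 3.0000: CF_t = 4.000000, DF = 0.876297, PV = 3.505186
  t = 4.0000: CF_t = 4.000000, DF = 0.838561, PV = 3.354245
  t = 5.0000: CF_t = 4.000000, DF = 0.802451, PV = 3.209804
  t = 6.0000: CF_t = 4.000000, DF = 0.767896, PV = 3.071583
  t = 7.0000: CF_t = 104.000000, DF = 0.734828, PV = 76.422160
Price P = sum_t PV_t = 97.053650
Convexity numerator sum_t t*(t + 1/m) * CF_t / (1+y/m)^(m*t + 2):
  t = 1.0000: term = 7.010373
  t = 2.0000: term = 20.125472
  t = 3.0000: term = 38.517650
  t = 4.0000: term = 61.431659
  t = 5.0000: term = 88.179415
  t = 6.0000: term = 118.135101
  t = 7.0000: term = 3918.995387
Convexity = (1/P) * sum = 4252.395058 / 97.053650 = 43.814891


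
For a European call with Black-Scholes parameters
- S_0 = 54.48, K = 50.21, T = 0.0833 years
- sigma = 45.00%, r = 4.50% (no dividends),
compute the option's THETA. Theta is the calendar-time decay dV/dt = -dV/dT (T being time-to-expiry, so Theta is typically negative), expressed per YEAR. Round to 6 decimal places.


d1 = 0.7222331849; d2 = 0.5923553577
phi(d1) = 0.3073558999; exp(-qT) = 1.0000000000; exp(-rT) = 0.9962585169
Theta = -S*exp(-qT)*phi(d1)*sigma/(2*sqrt(T)) - r*K*exp(-rT)*N(d2) + q*S*exp(-qT)*N(d1)
N(d1) = 0.7649244380; N(d2) = 0.7231936732; sqrt(T) = 0.2886173938
Term 1 = -54.4800 * 1.0000000000 * 0.3073558999 * 0.4500 / (2 * 0.2886173938) = -13.0538515762
Term 2 = -0.0450 * 50.2100 * 0.9962585169 * 0.7231936732 = -1.6279062869
Term 3 = 0 (no dividend yield, q = 0)
Theta = -13.0538515762 + (-1.6279062869) + (0.0000000000) = -14.681758

Answer: Theta = -14.681758


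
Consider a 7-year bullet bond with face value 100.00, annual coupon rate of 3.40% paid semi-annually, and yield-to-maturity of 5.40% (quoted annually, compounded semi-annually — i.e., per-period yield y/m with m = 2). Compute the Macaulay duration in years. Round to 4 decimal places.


Coupon per period c = face * coupon_rate / m = 1.700000
Periods per year m = 2; per-period yield y/m = 0.027000
Number of cashflows N = 14
Cashflows (t years, CF_t, discount factor 1/(1+y/m)^(m*t), PV):
  t = 0.5000: CF_t = 1.700000, DF = 0.973710, PV = 1.655307
  t = 1.0000: CF_t = 1.700000, DF = 0.948111, PV = 1.611788
  t = 1.5000: CF_t = 1.700000, DF = 0.923185, PV = 1.569414
  t = 2.0000: CF_t = 1.700000, DF = 0.898914, PV = 1.528154
  t = 2.5000: CF_t = 1.700000, DF = 0.875282, PV = 1.487979
  t = 3.0000: CF_t = 1.700000, DF = 0.852270, PV = 1.448859
  t = 3.5000: CF_t = 1.700000, DF = 0.829864, PV = 1.410769
  t = 4.0000: CF_t = 1.700000, DF = 0.808047, PV = 1.373679
  t = 4.5000: CF_t = 1.700000, DF = 0.786803, PV = 1.337565
  t = 5.0000: CF_t = 1.700000, DF = 0.766118, PV = 1.302400
  t = 5.5000: CF_t = 1.700000, DF = 0.745976, PV = 1.268160
  t = 6.0000: CF_t = 1.700000, DF = 0.726365, PV = 1.234820
  t = 6.5000: CF_t = 1.700000, DF = 0.707268, PV = 1.202356
  t = 7.0000: CF_t = 101.700000, DF = 0.688674, PV = 70.038162
Price P = sum_t PV_t = 88.469413
Macaulay numerator sum_t t * PV_t:
  t * PV_t at t = 0.5000: 0.827653
  t * PV_t at t = 1.0000: 1.611788
  t * PV_t at t = 1.5000: 2.354121
  t * PV_t at t = 2.0000: 3.056308
  t * PV_t at t = 2.5000: 3.719947
  t * PV_t at t = 3.0000: 4.346578
  t * PV_t at t = 3.5000: 4.937690
  t * PV_t at t = 4.0000: 5.494717
  t * PV_t at t = 4.5000: 6.019043
  t * PV_t at t = 5.0000: 6.512001
  t * PV_t at t = 5.5000: 6.974880
  t * PV_t at t = 6.0000: 7.408919
  t * PV_t at t = 6.5000: 7.815315
  t * PV_t at t = 7.0000: 490.267136
Macaulay duration D = (sum_t t * PV_t) / P = 551.346099 / 88.469413 = 6.232053

Answer: Macaulay duration = 6.2321 years


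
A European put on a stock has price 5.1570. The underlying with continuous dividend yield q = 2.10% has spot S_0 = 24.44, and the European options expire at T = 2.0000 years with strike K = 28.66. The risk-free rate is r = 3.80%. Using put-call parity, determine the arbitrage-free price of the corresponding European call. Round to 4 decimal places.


Answer: Call price = 2.0292

Derivation:
Put-call parity: C - P = S_0 * exp(-qT) - K * exp(-rT).
S_0 * exp(-qT) = 24.4400 * 0.95886978 = 23.43477744
K * exp(-rT) = 28.6600 * 0.92681621 = 26.56255248
C = P + S*exp(-qT) - K*exp(-rT)
C = 5.1570 + 23.43477744 - 26.56255248 = 2.0292


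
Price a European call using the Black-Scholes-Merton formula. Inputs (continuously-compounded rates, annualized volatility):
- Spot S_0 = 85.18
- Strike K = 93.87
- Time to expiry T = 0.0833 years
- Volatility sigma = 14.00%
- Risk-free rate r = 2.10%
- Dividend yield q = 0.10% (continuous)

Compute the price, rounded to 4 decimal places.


d1 = (ln(S/K) + (r - q + 0.5*sigma^2) * T) / (sigma * sqrt(T)) = -2.34274173
d2 = d1 - sigma * sqrt(T) = -2.38314817
exp(-rT) = 0.99825223; exp(-qT) = 0.99991670
C = S_0 * exp(-qT) * N(d1) - K * exp(-rT) * N(d2)
N(d1) = 0.00957131; N(d2) = 0.00858264
C = 85.1800 * 0.99991670 * 0.00957131 - 93.8700 * 0.99825223 * 0.00858264 = 0.0110

Answer: Price = 0.0110


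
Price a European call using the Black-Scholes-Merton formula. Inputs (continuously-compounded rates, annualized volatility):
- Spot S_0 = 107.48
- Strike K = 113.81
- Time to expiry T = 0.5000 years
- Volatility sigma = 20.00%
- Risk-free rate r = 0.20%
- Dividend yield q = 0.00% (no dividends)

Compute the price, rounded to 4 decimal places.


Answer: Price = 3.6113

Derivation:
d1 = (ln(S/K) + (r - q + 0.5*sigma^2) * T) / (sigma * sqrt(T)) = -0.32686441
d2 = d1 - sigma * sqrt(T) = -0.46828576
exp(-rT) = 0.99900050; exp(-qT) = 1.00000000
C = S_0 * exp(-qT) * N(d1) - K * exp(-rT) * N(d2)
N(d1) = 0.37188522; N(d2) = 0.31979012
C = 107.4800 * 1.00000000 * 0.37188522 - 113.8100 * 0.99900050 * 0.31979012 = 3.6113


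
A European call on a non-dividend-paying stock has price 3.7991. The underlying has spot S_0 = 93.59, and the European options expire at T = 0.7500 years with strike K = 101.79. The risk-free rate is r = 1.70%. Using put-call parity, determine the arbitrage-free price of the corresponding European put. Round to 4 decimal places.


Put-call parity: C - P = S_0 * exp(-qT) - K * exp(-rT).
S_0 * exp(-qT) = 93.5900 * 1.00000000 = 93.59000000
K * exp(-rT) = 101.7900 * 0.98733094 = 100.50041607
P = C - S*exp(-qT) + K*exp(-rT)
P = 3.7991 - 93.59000000 + 100.50041607 = 10.7095

Answer: Put price = 10.7095


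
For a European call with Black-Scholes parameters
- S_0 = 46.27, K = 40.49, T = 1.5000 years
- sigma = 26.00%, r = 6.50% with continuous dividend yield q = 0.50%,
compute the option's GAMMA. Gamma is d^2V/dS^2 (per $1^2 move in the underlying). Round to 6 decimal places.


Answer: Gamma = 0.018552

Derivation:
d1 = 0.8608975798; d2 = 0.5424639133
phi(d1) = 0.2754054634; exp(-qT) = 0.9925280548; exp(-rT) = 0.9071023416
Gamma = exp(-qT) * phi(d1) / (S * sigma * sqrt(T)) = 0.9925280548 * 0.2754054634 / (46.2700 * 0.2600 * 1.2247448714) = 0.018552


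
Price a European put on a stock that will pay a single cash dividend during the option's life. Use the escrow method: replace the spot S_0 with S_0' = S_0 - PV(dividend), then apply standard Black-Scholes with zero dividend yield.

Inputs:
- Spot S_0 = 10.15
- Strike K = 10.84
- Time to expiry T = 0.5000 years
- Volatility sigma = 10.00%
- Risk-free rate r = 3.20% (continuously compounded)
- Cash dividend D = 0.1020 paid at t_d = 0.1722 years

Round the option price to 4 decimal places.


PV(D) = D * exp(-r * t_d) = 0.1020 * 0.99450475 = 0.10143948
S_0' = S_0 - PV(D) = 10.1500 - 0.10143948 = 10.04856052
d1 = (ln(S_0'/K) + (r + sigma^2/2)*T) / (sigma*sqrt(T)) = -0.81053676
d2 = d1 - sigma*sqrt(T) = -0.88124744
exp(-rT) = 0.98412732
N(-d1) = 0.79118413; N(-d2) = 0.81090805
P = K * exp(-rT) * N(-d2) - S_0' * N(-d1) = 10.8400 * 0.98412732 * 0.81090805 - 10.04856052 * 0.79118413 = 0.7005

Answer: Price = 0.7005


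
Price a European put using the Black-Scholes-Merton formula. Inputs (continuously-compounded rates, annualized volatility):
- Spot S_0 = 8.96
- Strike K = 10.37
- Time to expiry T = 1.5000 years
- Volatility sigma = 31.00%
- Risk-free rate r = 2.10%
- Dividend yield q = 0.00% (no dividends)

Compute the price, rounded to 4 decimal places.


d1 = (ln(S/K) + (r - q + 0.5*sigma^2) * T) / (sigma * sqrt(T)) = -0.11212815
d2 = d1 - sigma * sqrt(T) = -0.49179906
exp(-rT) = 0.96899096; exp(-qT) = 1.00000000
P = K * exp(-rT) * N(-d2) - S_0 * exp(-qT) * N(-d1)
N(-d1) = 0.54463910; N(-d2) = 0.68856930
P = 10.3700 * 0.96899096 * 0.68856930 - 8.9600 * 1.00000000 * 0.54463910 = 2.0391

Answer: Price = 2.0391


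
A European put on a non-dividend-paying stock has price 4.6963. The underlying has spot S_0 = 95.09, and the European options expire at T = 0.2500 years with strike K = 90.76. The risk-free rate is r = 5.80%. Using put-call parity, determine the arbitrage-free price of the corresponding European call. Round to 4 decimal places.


Put-call parity: C - P = S_0 * exp(-qT) - K * exp(-rT).
S_0 * exp(-qT) = 95.0900 * 1.00000000 = 95.09000000
K * exp(-rT) = 90.7600 * 0.98560462 = 89.45347520
C = P + S*exp(-qT) - K*exp(-rT)
C = 4.6963 + 95.09000000 - 89.45347520 = 10.3328

Answer: Call price = 10.3328


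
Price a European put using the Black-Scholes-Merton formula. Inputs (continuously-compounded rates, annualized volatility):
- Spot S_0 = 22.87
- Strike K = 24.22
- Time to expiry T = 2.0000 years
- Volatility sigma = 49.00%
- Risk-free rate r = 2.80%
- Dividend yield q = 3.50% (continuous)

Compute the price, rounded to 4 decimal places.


d1 = (ln(S/K) + (r - q + 0.5*sigma^2) * T) / (sigma * sqrt(T)) = 0.24351498
d2 = d1 - sigma * sqrt(T) = -0.44944967
exp(-rT) = 0.94553914; exp(-qT) = 0.93239382
P = K * exp(-rT) * N(-d2) - S_0 * exp(-qT) * N(-d1)
N(-d1) = 0.40380324; N(-d2) = 0.67344635
P = 24.2200 * 0.94553914 * 0.67344635 - 22.8700 * 0.93239382 * 0.40380324 = 6.8119

Answer: Price = 6.8119
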